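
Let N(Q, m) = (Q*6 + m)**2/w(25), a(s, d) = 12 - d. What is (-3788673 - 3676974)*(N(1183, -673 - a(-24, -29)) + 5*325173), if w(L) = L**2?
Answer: -7890599697604407/625 ≈ -1.2625e+13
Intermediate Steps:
N(Q, m) = (m + 6*Q)**2/625 (N(Q, m) = (Q*6 + m)**2/(25**2) = (6*Q + m)**2/625 = (m + 6*Q)**2*(1/625) = (m + 6*Q)**2/625)
(-3788673 - 3676974)*(N(1183, -673 - a(-24, -29)) + 5*325173) = (-3788673 - 3676974)*(((-673 - (12 - 1*(-29))) + 6*1183)**2/625 + 5*325173) = -7465647*(((-673 - (12 + 29)) + 7098)**2/625 + 1625865) = -7465647*(((-673 - 1*41) + 7098)**2/625 + 1625865) = -7465647*(((-673 - 41) + 7098)**2/625 + 1625865) = -7465647*((-714 + 7098)**2/625 + 1625865) = -7465647*((1/625)*6384**2 + 1625865) = -7465647*((1/625)*40755456 + 1625865) = -7465647*(40755456/625 + 1625865) = -7465647*1056921081/625 = -7890599697604407/625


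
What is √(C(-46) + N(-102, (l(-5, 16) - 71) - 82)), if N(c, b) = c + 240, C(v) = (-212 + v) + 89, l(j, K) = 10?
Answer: I*√31 ≈ 5.5678*I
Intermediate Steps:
C(v) = -123 + v
N(c, b) = 240 + c
√(C(-46) + N(-102, (l(-5, 16) - 71) - 82)) = √((-123 - 46) + (240 - 102)) = √(-169 + 138) = √(-31) = I*√31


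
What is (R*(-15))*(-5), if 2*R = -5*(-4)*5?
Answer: 3750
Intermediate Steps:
R = 50 (R = (-5*(-4)*5)/2 = (20*5)/2 = (½)*100 = 50)
(R*(-15))*(-5) = (50*(-15))*(-5) = -750*(-5) = 3750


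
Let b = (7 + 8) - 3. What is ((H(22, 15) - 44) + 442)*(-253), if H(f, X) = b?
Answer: -103730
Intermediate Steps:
b = 12 (b = 15 - 3 = 12)
H(f, X) = 12
((H(22, 15) - 44) + 442)*(-253) = ((12 - 44) + 442)*(-253) = (-32 + 442)*(-253) = 410*(-253) = -103730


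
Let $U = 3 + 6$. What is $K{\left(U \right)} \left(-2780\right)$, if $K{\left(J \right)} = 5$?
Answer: $-13900$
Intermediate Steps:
$U = 9$
$K{\left(U \right)} \left(-2780\right) = 5 \left(-2780\right) = -13900$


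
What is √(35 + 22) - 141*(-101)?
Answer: 14241 + √57 ≈ 14249.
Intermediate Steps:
√(35 + 22) - 141*(-101) = √57 + 14241 = 14241 + √57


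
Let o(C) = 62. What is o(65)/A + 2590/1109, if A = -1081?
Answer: 2731032/1198829 ≈ 2.2781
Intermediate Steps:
o(65)/A + 2590/1109 = 62/(-1081) + 2590/1109 = 62*(-1/1081) + 2590*(1/1109) = -62/1081 + 2590/1109 = 2731032/1198829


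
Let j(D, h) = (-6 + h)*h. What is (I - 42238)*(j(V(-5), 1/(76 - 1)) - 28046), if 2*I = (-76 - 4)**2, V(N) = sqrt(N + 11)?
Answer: 6158603610562/5625 ≈ 1.0949e+9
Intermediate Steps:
V(N) = sqrt(11 + N)
j(D, h) = h*(-6 + h)
I = 3200 (I = (-76 - 4)**2/2 = (1/2)*(-80)**2 = (1/2)*6400 = 3200)
(I - 42238)*(j(V(-5), 1/(76 - 1)) - 28046) = (3200 - 42238)*((-6 + 1/(76 - 1))/(76 - 1) - 28046) = -39038*((-6 + 1/75)/75 - 28046) = -39038*((1/75)*(-449/75) - 28046) = -39038*(-449/5625 - 28046) = -39038*(-157759199/5625) = 6158603610562/5625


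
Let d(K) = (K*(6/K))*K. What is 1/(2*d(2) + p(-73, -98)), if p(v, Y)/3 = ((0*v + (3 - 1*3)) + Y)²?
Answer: 1/28836 ≈ 3.4679e-5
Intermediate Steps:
d(K) = 6*K
p(v, Y) = 3*Y² (p(v, Y) = 3*((0*v + (3 - 1*3)) + Y)² = 3*((0 + (3 - 3)) + Y)² = 3*((0 + 0) + Y)² = 3*(0 + Y)² = 3*Y²)
1/(2*d(2) + p(-73, -98)) = 1/(2*(6*2) + 3*(-98)²) = 1/(2*12 + 3*9604) = 1/(24 + 28812) = 1/28836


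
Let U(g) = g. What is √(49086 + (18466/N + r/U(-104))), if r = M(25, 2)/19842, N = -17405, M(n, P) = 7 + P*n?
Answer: 3*√14035401973901330555/50729380 ≈ 221.55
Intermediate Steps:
r = 19/6614 (r = (7 + 2*25)/19842 = (7 + 50)*(1/19842) = 57*(1/19842) = 19/6614 ≈ 0.0028727)
√(49086 + (18466/N + r/U(-104))) = √(49086 + (18466/(-17405) + (19/6614)/(-104))) = √(49086 + (18466*(-1/17405) + (19/6614)*(-1/104))) = √(49086 + (-18466/17405 - 19/687856)) = √(49086 - 12702279591/11972133680) = √(587651451536889/11972133680) = 3*√14035401973901330555/50729380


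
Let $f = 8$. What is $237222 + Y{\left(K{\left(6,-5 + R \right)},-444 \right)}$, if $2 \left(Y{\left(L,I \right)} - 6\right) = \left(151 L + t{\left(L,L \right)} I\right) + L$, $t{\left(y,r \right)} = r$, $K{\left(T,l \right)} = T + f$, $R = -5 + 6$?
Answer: $235184$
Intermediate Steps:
$R = 1$
$K{\left(T,l \right)} = 8 + T$ ($K{\left(T,l \right)} = T + 8 = 8 + T$)
$Y{\left(L,I \right)} = 6 + 76 L + \frac{I L}{2}$ ($Y{\left(L,I \right)} = 6 + \frac{\left(151 L + L I\right) + L}{2} = 6 + \frac{\left(151 L + I L\right) + L}{2} = 6 + \frac{152 L + I L}{2} = 6 + \left(76 L + \frac{I L}{2}\right) = 6 + 76 L + \frac{I L}{2}$)
$237222 + Y{\left(K{\left(6,-5 + R \right)},-444 \right)} = 237222 + \left(6 + 76 \left(8 + 6\right) + \frac{1}{2} \left(-444\right) \left(8 + 6\right)\right) = 237222 + \left(6 + 76 \cdot 14 + \frac{1}{2} \left(-444\right) 14\right) = 237222 + \left(6 + 1064 - 3108\right) = 237222 - 2038 = 235184$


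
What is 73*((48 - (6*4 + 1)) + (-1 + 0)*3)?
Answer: 1460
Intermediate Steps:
73*((48 - (6*4 + 1)) + (-1 + 0)*3) = 73*((48 - (24 + 1)) - 1*3) = 73*((48 - 1*25) - 3) = 73*((48 - 25) - 3) = 73*(23 - 3) = 73*20 = 1460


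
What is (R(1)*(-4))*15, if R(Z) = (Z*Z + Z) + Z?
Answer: -180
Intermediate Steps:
R(Z) = Z² + 2*Z (R(Z) = (Z² + Z) + Z = (Z + Z²) + Z = Z² + 2*Z)
(R(1)*(-4))*15 = ((1*(2 + 1))*(-4))*15 = ((1*3)*(-4))*15 = (3*(-4))*15 = -12*15 = -180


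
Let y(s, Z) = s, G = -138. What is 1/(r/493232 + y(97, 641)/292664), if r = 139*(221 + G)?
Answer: 18043906256/428038509 ≈ 42.155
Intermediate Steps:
r = 11537 (r = 139*(221 - 138) = 139*83 = 11537)
1/(r/493232 + y(97, 641)/292664) = 1/(11537/493232 + 97/292664) = 1/(428038509/18043906256) = 18043906256/428038509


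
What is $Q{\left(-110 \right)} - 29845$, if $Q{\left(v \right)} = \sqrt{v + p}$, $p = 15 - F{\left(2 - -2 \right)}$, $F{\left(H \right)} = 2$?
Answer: $-29845 + i \sqrt{97} \approx -29845.0 + 9.8489 i$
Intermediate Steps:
$p = 13$ ($p = 15 - 2 = 13$)
$Q{\left(v \right)} = \sqrt{13 + v}$ ($Q{\left(v \right)} = \sqrt{v + 13} = \sqrt{13 + v}$)
$Q{\left(-110 \right)} - 29845 = \sqrt{13 - 110} - 29845 = \sqrt{-97} - 29845 = i \sqrt{97} - 29845 = -29845 + i \sqrt{97}$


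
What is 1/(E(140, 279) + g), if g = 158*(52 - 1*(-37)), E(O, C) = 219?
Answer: 1/14281 ≈ 7.0023e-5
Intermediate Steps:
g = 14062 (g = 158*(52 + 37) = 158*89 = 14062)
1/(E(140, 279) + g) = 1/(219 + 14062) = 1/14281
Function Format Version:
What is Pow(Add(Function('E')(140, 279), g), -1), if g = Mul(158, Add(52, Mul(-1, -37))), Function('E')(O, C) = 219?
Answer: Rational(1, 14281) ≈ 7.0023e-5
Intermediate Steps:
g = 14062 (g = Mul(158, Add(52, 37)) = Mul(158, 89) = 14062)
Pow(Add(Function('E')(140, 279), g), -1) = Pow(Add(219, 14062), -1) = Pow(14281, -1) = Rational(1, 14281)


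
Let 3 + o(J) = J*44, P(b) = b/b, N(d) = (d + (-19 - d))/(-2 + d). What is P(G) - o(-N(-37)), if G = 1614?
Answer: 992/39 ≈ 25.436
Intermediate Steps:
N(d) = -19/(-2 + d)
P(b) = 1
o(J) = -3 + 44*J (o(J) = -3 + J*44 = -3 + 44*J)
P(G) - o(-N(-37)) = 1 - (-3 + 44*(-(-19)/(-2 - 37))) = 1 - (-3 + 44*(-(-19)/(-39))) = 1 - (-3 + 44*(-(-19)*(-1)/39)) = 1 - (-3 + 44*(-1*19/39)) = 1 - (-3 + 44*(-19/39)) = 1 - (-3 - 836/39) = 1 - 1*(-953/39) = 1 + 953/39 = 992/39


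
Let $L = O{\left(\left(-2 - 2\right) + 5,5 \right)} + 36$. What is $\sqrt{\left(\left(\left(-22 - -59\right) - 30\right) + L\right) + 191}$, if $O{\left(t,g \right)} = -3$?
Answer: $\sqrt{231} \approx 15.199$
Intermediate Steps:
$L = 33$ ($L = -3 + 36 = 33$)
$\sqrt{\left(\left(\left(-22 - -59\right) - 30\right) + L\right) + 191} = \sqrt{\left(\left(\left(-22 - -59\right) - 30\right) + 33\right) + 191} = \sqrt{\left(\left(\left(-22 + 59\right) - 30\right) + 33\right) + 191} = \sqrt{\left(\left(37 - 30\right) + 33\right) + 191} = \sqrt{\left(7 + 33\right) + 191} = \sqrt{40 + 191} = \sqrt{231}$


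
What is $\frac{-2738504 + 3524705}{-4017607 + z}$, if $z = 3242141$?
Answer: $- \frac{41379}{40814} \approx -1.0138$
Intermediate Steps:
$\frac{-2738504 + 3524705}{-4017607 + z} = \frac{-2738504 + 3524705}{-4017607 + 3242141} = \frac{786201}{-775466} = 786201 \left(- \frac{1}{775466}\right) = - \frac{41379}{40814}$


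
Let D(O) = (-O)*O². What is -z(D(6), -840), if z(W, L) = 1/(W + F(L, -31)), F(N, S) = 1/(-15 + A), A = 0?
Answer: 15/3241 ≈ 0.0046282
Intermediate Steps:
F(N, S) = -1/15 (F(N, S) = 1/(-15 + 0) = 1/(-15) = -1/15)
D(O) = -O³
z(W, L) = 1/(-1/15 + W) (z(W, L) = 1/(W - 1/15) = 1/(-1/15 + W))
-z(D(6), -840) = -15/(-1 + 15*(-1*6³)) = -15/(-1 + 15*(-1*216)) = -15/(-1 + 15*(-216)) = -15/(-1 - 3240) = -15/(-3241) = -15*(-1)/3241 = -1*(-15/3241) = 15/3241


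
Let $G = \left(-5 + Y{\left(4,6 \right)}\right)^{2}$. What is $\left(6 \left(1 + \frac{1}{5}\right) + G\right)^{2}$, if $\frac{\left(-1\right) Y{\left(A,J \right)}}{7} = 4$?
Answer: $\frac{30041361}{25} \approx 1.2017 \cdot 10^{6}$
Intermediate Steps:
$Y{\left(A,J \right)} = -28$ ($Y{\left(A,J \right)} = \left(-7\right) 4 = -28$)
$G = 1089$ ($G = \left(-5 - 28\right)^{2} = \left(-33\right)^{2} = 1089$)
$\left(6 \left(1 + \frac{1}{5}\right) + G\right)^{2} = \left(6 \left(1 + \frac{1}{5}\right) + 1089\right)^{2} = \left(6 \cdot \frac{6}{5} + 1089\right)^{2} = \left(\frac{36}{5} + 1089\right)^{2} = \left(\frac{5481}{5}\right)^{2} = \frac{30041361}{25}$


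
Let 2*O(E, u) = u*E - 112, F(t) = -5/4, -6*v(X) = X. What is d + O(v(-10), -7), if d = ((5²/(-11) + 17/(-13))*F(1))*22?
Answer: 2857/78 ≈ 36.628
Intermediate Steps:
v(X) = -X/6
F(t) = -5/4 (F(t) = -5*¼ = -5/4)
O(E, u) = -56 + E*u/2 (O(E, u) = (u*E - 112)/2 = (E*u - 112)/2 = (-112 + E*u)/2 = -56 + E*u/2)
d = 1280/13 (d = ((5²/(-11) + 17/(-13))*(-5/4))*22 = ((25*(-1/11) + 17*(-1/13))*(-5/4))*22 = ((-25/11 - 17/13)*(-5/4))*22 = -512/143*(-5/4)*22 = (640/143)*22 = 1280/13 ≈ 98.462)
d + O(v(-10), -7) = 1280/13 + (-56 + (½)*(-⅙*(-10))*(-7)) = 1280/13 + (-56 + (½)*(5/3)*(-7)) = 1280/13 + (-56 - 35/6) = 1280/13 - 371/6 = 2857/78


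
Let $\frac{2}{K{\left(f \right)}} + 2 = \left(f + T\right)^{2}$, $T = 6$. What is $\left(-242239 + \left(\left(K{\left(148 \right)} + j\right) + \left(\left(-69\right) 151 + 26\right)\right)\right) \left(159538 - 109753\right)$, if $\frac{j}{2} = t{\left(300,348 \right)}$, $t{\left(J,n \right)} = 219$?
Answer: $- \frac{148870306034745}{11857} \approx -1.2555 \cdot 10^{10}$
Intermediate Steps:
$j = 438$ ($j = 2 \cdot 219 = 438$)
$K{\left(f \right)} = \frac{2}{-2 + \left(6 + f\right)^{2}}$ ($K{\left(f \right)} = \frac{2}{-2 + \left(f + 6\right)^{2}} = \frac{2}{-2 + \left(6 + f\right)^{2}}$)
$\left(-242239 + \left(\left(K{\left(148 \right)} + j\right) + \left(\left(-69\right) 151 + 26\right)\right)\right) \left(159538 - 109753\right) = \left(-242239 + \left(\left(\frac{2}{-2 + \left(6 + 148\right)^{2}} + 438\right) + \left(\left(-69\right) 151 + 26\right)\right)\right) \left(159538 - 109753\right) = \left(-242239 + \left(\left(\frac{2}{-2 + 154^{2}} + 438\right) + \left(-10419 + 26\right)\right)\right) 49785 = \left(-242239 - \left(9955 - \frac{2}{-2 + 23716}\right)\right) 49785 = \left(-242239 - \left(9955 - \frac{1}{11857}\right)\right) 49785 = \left(-242239 + \left(\left(2 \cdot \frac{1}{23714} + 438\right) - 10393\right)\right) 49785 = \left(-242239 + \left(\left(\frac{1}{11857} + 438\right) - 10393\right)\right) 49785 = \left(-242239 + \left(\frac{5193367}{11857} - 10393\right)\right) 49785 = \left(-242239 - \frac{118036434}{11857}\right) 49785 = \left(- \frac{2990264257}{11857}\right) 49785 = - \frac{148870306034745}{11857}$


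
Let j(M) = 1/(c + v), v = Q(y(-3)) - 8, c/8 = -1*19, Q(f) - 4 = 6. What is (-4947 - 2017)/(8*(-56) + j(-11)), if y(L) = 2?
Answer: 1044600/67201 ≈ 15.544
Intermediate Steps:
Q(f) = 10 (Q(f) = 4 + 6 = 10)
c = -152 (c = 8*(-1*19) = 8*(-19) = -152)
v = 2 (v = 10 - 8 = 2)
j(M) = -1/150 (j(M) = 1/(-152 + 2) = 1/(-150) = -1/150)
(-4947 - 2017)/(8*(-56) + j(-11)) = (-4947 - 2017)/(8*(-56) - 1/150) = -6964/(-448 - 1/150) = -6964/(-67201/150) = -6964*(-150/67201) = 1044600/67201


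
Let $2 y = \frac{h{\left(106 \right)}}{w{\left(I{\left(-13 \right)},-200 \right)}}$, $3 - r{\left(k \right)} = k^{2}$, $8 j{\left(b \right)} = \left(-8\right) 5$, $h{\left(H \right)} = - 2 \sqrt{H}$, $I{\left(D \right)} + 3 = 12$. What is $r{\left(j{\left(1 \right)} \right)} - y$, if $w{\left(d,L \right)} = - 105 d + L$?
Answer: $-22 - \frac{\sqrt{106}}{1145} \approx -22.009$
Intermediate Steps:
$I{\left(D \right)} = 9$ ($I{\left(D \right)} = -3 + 12 = 9$)
$w{\left(d,L \right)} = L - 105 d$
$j{\left(b \right)} = -5$ ($j{\left(b \right)} = \frac{\left(-8\right) 5}{8} = \frac{1}{8} \left(-40\right) = -5$)
$r{\left(k \right)} = 3 - k^{2}$
$y = \frac{\sqrt{106}}{1145}$ ($y = \frac{- 2 \sqrt{106} \frac{1}{-200 - 945}}{2} = \frac{- 2 \sqrt{106} \frac{1}{-1145}}{2} = \frac{- 2 \sqrt{106} \left(- \frac{1}{1145}\right)}{2} = \frac{\frac{2}{1145} \sqrt{106}}{2} = \frac{\sqrt{106}}{1145} \approx 0.0089918$)
$r{\left(j{\left(1 \right)} \right)} - y = \left(3 - \left(-5\right)^{2}\right) - \frac{\sqrt{106}}{1145} = \left(3 - 25\right) - \frac{\sqrt{106}}{1145} = -22 - \frac{\sqrt{106}}{1145}$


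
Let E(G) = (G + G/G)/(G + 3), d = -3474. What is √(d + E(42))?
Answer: I*√781435/15 ≈ 58.933*I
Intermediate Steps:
E(G) = (1 + G)/(3 + G) (E(G) = (G + 1)/(3 + G) = (1 + G)/(3 + G))
√(d + E(42)) = √(-3474 + (1 + 42)/(3 + 42)) = √(-3474 + 43/45) = √(-156287/45) = I*√781435/15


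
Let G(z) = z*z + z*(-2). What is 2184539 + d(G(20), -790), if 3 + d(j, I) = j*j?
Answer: 2314136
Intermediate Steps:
G(z) = z² - 2*z
d(j, I) = -3 + j² (d(j, I) = -3 + j*j = -3 + j²)
2184539 + d(G(20), -790) = 2184539 + (-3 + (20*(-2 + 20))²) = 2184539 + (-3 + (20*18)²) = 2184539 + (-3 + 360²) = 2184539 + (-3 + 129600) = 2184539 + 129597 = 2314136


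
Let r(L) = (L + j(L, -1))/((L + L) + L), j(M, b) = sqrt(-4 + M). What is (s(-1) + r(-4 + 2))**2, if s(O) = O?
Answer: (4 + I*sqrt(6))**2/36 ≈ 0.27778 + 0.54433*I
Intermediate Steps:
r(L) = (L + sqrt(-4 + L))/(3*L) (r(L) = (L + sqrt(-4 + L))/((L + L) + L) = (L + sqrt(-4 + L))/(2*L + L) = (L + sqrt(-4 + L))/((3*L)) = (L + sqrt(-4 + L))*(1/(3*L)) = (L + sqrt(-4 + L))/(3*L))
(s(-1) + r(-4 + 2))**2 = (-1 + ((-4 + 2) + sqrt(-4 + (-4 + 2)))/(3*(-4 + 2)))**2 = (-1 + (1/3)*(-2 + sqrt(-4 - 2))/(-2))**2 = (-1 + (1/3)*(-1/2)*(-2 + sqrt(-6)))**2 = (-1 + (1/3)*(-1/2)*(-2 + I*sqrt(6)))**2 = (-1 + (1/3 - I*sqrt(6)/6))**2 = (-2/3 - I*sqrt(6)/6)**2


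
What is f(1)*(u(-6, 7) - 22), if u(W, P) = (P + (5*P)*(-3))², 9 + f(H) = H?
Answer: -76656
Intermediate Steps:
f(H) = -9 + H
u(W, P) = 196*P² (u(W, P) = (P - 15*P)² = (-14*P)² = 196*P²)
f(1)*(u(-6, 7) - 22) = (-9 + 1)*(196*7² - 22) = -8*(196*49 - 22) = -8*(9604 - 22) = -8*9582 = -76656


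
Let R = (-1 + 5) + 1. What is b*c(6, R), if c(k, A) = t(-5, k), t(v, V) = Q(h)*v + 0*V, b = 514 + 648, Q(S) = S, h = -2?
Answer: 11620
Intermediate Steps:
b = 1162
t(v, V) = -2*v (t(v, V) = -2*v + 0*V = -2*v + 0 = -2*v)
R = 5 (R = 4 + 1 = 5)
c(k, A) = 10 (c(k, A) = -2*(-5) = 10)
b*c(6, R) = 1162*10 = 11620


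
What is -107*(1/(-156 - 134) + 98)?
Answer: -3040833/290 ≈ -10486.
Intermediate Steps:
-107*(1/(-156 - 134) + 98) = -107*(1/(-290) + 98) = -107*(-1/290 + 98) = -107*28419/290 = -3040833/290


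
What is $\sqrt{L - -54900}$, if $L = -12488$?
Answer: $2 \sqrt{10603} \approx 205.94$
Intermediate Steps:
$\sqrt{L - -54900} = \sqrt{-12488 - -54900} = \sqrt{-12488 + \left(-5993 + 60893\right)} = \sqrt{-12488 + 54900} = \sqrt{42412} = 2 \sqrt{10603}$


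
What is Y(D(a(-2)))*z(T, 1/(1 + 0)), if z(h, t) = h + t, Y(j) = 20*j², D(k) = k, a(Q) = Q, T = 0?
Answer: 80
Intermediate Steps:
Y(D(a(-2)))*z(T, 1/(1 + 0)) = (20*(-2)²)*(0 + 1/(1 + 0)) = (20*4)*(0 + 1/1) = 80*(0 + 1) = 80*1 = 80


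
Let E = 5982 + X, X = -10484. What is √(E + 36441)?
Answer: 41*√19 ≈ 178.71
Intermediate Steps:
E = -4502 (E = 5982 - 10484 = -4502)
√(E + 36441) = √(-4502 + 36441) = √31939 = 41*√19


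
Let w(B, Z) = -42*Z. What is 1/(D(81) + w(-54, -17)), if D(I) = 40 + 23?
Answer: 1/777 ≈ 0.0012870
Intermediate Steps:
D(I) = 63
1/(D(81) + w(-54, -17)) = 1/(63 - 42*(-17)) = 1/(63 + 714) = 1/777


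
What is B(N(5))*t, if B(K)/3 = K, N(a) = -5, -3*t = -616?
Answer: -3080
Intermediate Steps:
t = 616/3 (t = -⅓*(-616) = 616/3 ≈ 205.33)
B(K) = 3*K
B(N(5))*t = (3*(-5))*(616/3) = -15*616/3 = -3080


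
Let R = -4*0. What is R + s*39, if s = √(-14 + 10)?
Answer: 78*I ≈ 78.0*I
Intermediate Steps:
s = 2*I (s = √(-4) = 2*I ≈ 2.0*I)
R = 0
R + s*39 = 0 + (2*I)*39 = 0 + 78*I = 78*I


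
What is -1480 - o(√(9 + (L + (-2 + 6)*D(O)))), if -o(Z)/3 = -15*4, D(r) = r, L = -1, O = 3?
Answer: -1660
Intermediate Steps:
o(Z) = 180 (o(Z) = -(-45)*4 = -3*(-60) = 180)
-1480 - o(√(9 + (L + (-2 + 6)*D(O)))) = -1480 - 1*180 = -1480 - 180 = -1660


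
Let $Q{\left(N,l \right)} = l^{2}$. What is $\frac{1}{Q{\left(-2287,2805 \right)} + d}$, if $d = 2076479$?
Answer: $\frac{1}{9944504} \approx 1.0056 \cdot 10^{-7}$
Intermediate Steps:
$\frac{1}{Q{\left(-2287,2805 \right)} + d} = \frac{1}{2805^{2} + 2076479} = \frac{1}{7868025 + 2076479} = \frac{1}{9944504}$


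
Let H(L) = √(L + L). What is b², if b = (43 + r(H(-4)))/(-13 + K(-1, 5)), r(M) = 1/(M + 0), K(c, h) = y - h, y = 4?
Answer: (172 - I*√2)²/3136 ≈ 9.433 - 0.15513*I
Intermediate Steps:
H(L) = √2*√L (H(L) = √(2*L) = √2*√L)
K(c, h) = 4 - h
r(M) = 1/M
b = -43/14 + I*√2/56 (b = (43 + 1/(√2*√(-4)))/(-13 + (4 - 1*5)) = (43 + 1/(√2*(2*I)))/(-13 + (4 - 5)) = (43 + 1/(2*I*√2))/(-13 - 1) = (43 - I*√2/4)/(-14) = (43 - I*√2/4)*(-1/14) = -43/14 + I*√2/56 ≈ -3.0714 + 0.025254*I)
b² = (-43/14 + I*√2/56)²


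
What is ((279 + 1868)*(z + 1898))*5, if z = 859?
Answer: 29596395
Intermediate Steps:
((279 + 1868)*(z + 1898))*5 = ((279 + 1868)*(859 + 1898))*5 = (2147*2757)*5 = 5919279*5 = 29596395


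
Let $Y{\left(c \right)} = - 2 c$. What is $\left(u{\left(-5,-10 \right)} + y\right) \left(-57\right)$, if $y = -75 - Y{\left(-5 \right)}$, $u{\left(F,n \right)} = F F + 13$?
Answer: $2679$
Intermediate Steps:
$u{\left(F,n \right)} = 13 + F^{2}$ ($u{\left(F,n \right)} = F^{2} + 13 = 13 + F^{2}$)
$y = -85$ ($y = -75 - \left(-2\right) \left(-5\right) = -75 - 10 = -85$)
$\left(u{\left(-5,-10 \right)} + y\right) \left(-57\right) = \left(\left(13 + \left(-5\right)^{2}\right) - 85\right) \left(-57\right) = \left(\left(13 + 25\right) - 85\right) \left(-57\right) = \left(38 - 85\right) \left(-57\right) = \left(-47\right) \left(-57\right) = 2679$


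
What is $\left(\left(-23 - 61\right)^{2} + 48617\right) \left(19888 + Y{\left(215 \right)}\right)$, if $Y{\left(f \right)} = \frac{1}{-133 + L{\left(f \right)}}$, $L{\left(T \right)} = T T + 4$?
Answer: $\frac{51038626323577}{46096} \approx 1.1072 \cdot 10^{9}$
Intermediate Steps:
$L{\left(T \right)} = 4 + T^{2}$ ($L{\left(T \right)} = T^{2} + 4 = 4 + T^{2}$)
$Y{\left(f \right)} = \frac{1}{-129 + f^{2}}$ ($Y{\left(f \right)} = \frac{1}{-133 + \left(4 + f^{2}\right)} = \frac{1}{-129 + f^{2}}$)
$\left(\left(-23 - 61\right)^{2} + 48617\right) \left(19888 + Y{\left(215 \right)}\right) = \left(\left(-23 - 61\right)^{2} + 48617\right) \left(19888 + \frac{1}{-129 + 215^{2}}\right) = \left(\left(-84\right)^{2} + 48617\right) \left(19888 + \frac{1}{-129 + 46225}\right) = \left(7056 + 48617\right) \left(19888 + \frac{1}{46096}\right) = 55673 \left(19888 + \frac{1}{46096}\right) = 55673 \cdot \frac{916757249}{46096} = \frac{51038626323577}{46096}$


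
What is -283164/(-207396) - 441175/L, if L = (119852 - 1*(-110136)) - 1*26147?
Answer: -134037688/167761143 ≈ -0.79898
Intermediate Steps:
L = 203841 (L = (119852 + 110136) - 26147 = 229988 - 26147 = 203841)
-283164/(-207396) - 441175/L = -283164/(-207396) - 441175/203841 = -283164*(-1/207396) - 441175*1/203841 = 3371/2469 - 441175/203841 = -134037688/167761143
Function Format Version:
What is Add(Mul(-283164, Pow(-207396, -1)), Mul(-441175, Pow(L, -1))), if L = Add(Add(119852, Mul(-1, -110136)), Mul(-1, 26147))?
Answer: Rational(-134037688, 167761143) ≈ -0.79898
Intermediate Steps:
L = 203841 (L = Add(Add(119852, 110136), -26147) = Add(229988, -26147) = 203841)
Add(Mul(-283164, Pow(-207396, -1)), Mul(-441175, Pow(L, -1))) = Add(Mul(-283164, Pow(-207396, -1)), Mul(-441175, Pow(203841, -1))) = Add(Mul(-283164, Rational(-1, 207396)), Mul(-441175, Rational(1, 203841))) = Add(Rational(3371, 2469), Rational(-441175, 203841)) = Rational(-134037688, 167761143)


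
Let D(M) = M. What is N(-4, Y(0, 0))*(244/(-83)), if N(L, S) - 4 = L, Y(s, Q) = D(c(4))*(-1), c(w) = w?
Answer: 0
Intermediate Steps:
Y(s, Q) = -4 (Y(s, Q) = 4*(-1) = -4)
N(L, S) = 4 + L
N(-4, Y(0, 0))*(244/(-83)) = (4 - 4)*(244/(-83)) = 0*(244*(-1/83)) = 0*(-244/83) = 0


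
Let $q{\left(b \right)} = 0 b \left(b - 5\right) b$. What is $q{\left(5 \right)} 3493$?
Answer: $0$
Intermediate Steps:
$q{\left(b \right)} = 0$ ($q{\left(b \right)} = 0 b \left(-5 + b\right) b = 0 b = 0$)
$q{\left(5 \right)} 3493 = 0 \cdot 3493 = 0$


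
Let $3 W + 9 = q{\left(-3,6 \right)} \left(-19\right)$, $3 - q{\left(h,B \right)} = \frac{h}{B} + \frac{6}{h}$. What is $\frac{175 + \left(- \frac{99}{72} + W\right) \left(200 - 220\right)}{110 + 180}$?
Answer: $\frac{1151}{348} \approx 3.3075$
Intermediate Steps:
$q{\left(h,B \right)} = 3 - \frac{6}{h} - \frac{h}{B}$ ($q{\left(h,B \right)} = 3 - \left(\frac{h}{B} + \frac{6}{h}\right) = 3 - \left(\frac{6}{h} + \frac{h}{B}\right) = 3 - \frac{6}{h} - \frac{h}{B}$)
$W = - \frac{227}{6}$ ($W = -3 + \frac{\left(3 - \frac{6}{-3} - - \frac{3}{6}\right) \left(-19\right)}{3} = -3 + \frac{\left(3 - -2 - \left(-3\right) \frac{1}{6}\right) \left(-19\right)}{3} = -3 + \frac{\left(3 + 2 + \frac{1}{2}\right) \left(-19\right)}{3} = -3 + \frac{\frac{11}{2} \left(-19\right)}{3} = -3 + \frac{1}{3} \left(- \frac{209}{2}\right) = -3 - \frac{209}{6} = - \frac{227}{6} \approx -37.833$)
$\frac{175 + \left(- \frac{99}{72} + W\right) \left(200 - 220\right)}{110 + 180} = \frac{175 + \left(- \frac{99}{72} - \frac{227}{6}\right) \left(200 - 220\right)}{110 + 180} = \frac{175 + \left(\left(-99\right) \frac{1}{72} - \frac{227}{6}\right) \left(-20\right)}{290} = \left(175 + \left(- \frac{11}{8} - \frac{227}{6}\right) \left(-20\right)\right) \frac{1}{290} = \left(175 - - \frac{4705}{6}\right) \frac{1}{290} = \left(175 + \frac{4705}{6}\right) \frac{1}{290} = \frac{5755}{6} \cdot \frac{1}{290} = \frac{1151}{348}$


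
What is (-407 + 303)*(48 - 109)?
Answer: 6344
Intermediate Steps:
(-407 + 303)*(48 - 109) = -104*(-61) = 6344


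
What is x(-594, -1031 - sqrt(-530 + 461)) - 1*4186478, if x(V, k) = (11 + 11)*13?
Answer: -4186192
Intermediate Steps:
x(V, k) = 286 (x(V, k) = 22*13 = 286)
x(-594, -1031 - sqrt(-530 + 461)) - 1*4186478 = 286 - 1*4186478 = 286 - 4186478 = -4186192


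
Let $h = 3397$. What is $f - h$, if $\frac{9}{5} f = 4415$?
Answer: $- \frac{8498}{9} \approx -944.22$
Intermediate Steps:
$f = \frac{22075}{9}$ ($f = \frac{5}{9} \cdot 4415 = \frac{22075}{9} \approx 2452.8$)
$f - h = \frac{22075}{9} - 3397 = - \frac{8498}{9}$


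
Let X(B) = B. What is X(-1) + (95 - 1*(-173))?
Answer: 267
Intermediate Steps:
X(-1) + (95 - 1*(-173)) = -1 + (95 - 1*(-173)) = -1 + (95 + 173) = -1 + 268 = 267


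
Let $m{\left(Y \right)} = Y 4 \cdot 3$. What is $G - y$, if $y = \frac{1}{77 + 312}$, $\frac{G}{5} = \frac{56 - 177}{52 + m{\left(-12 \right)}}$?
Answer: $\frac{235253}{35788} \approx 6.5735$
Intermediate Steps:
$m{\left(Y \right)} = 12 Y$ ($m{\left(Y \right)} = 4 Y 3 = 12 Y$)
$G = \frac{605}{92}$ ($G = 5 \frac{56 - 177}{52 + 12 \left(-12\right)} = 5 \left(- \frac{121}{52 - 144}\right) = 5 \left(- \frac{121}{-92}\right) = 5 \left(\left(-121\right) \left(- \frac{1}{92}\right)\right) = 5 \cdot \frac{121}{92} = \frac{605}{92} \approx 6.5761$)
$y = \frac{1}{389} \approx 0.0025707$
$G - y = \frac{605}{92} - \frac{1}{389} = \frac{235253}{35788}$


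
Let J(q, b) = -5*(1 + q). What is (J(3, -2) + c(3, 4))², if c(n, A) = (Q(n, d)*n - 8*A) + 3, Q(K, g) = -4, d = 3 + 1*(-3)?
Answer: 3721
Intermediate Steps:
d = 0 (d = 3 - 3 = 0)
c(n, A) = 3 - 8*A - 4*n (c(n, A) = (-4*n - 8*A) + 3 = (-8*A - 4*n) + 3 = 3 - 8*A - 4*n)
J(q, b) = -5 - 5*q
(J(3, -2) + c(3, 4))² = ((-5 - 5*3) + (3 - 8*4 - 4*3))² = ((-5 - 15) + (3 - 32 - 12))² = (-20 - 41)² = (-61)² = 3721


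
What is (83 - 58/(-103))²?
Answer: 74080449/10609 ≈ 6982.8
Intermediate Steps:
(83 - 58/(-103))² = (83 - 58*(-1/103))² = (83 + 58/103)² = (8607/103)² = 74080449/10609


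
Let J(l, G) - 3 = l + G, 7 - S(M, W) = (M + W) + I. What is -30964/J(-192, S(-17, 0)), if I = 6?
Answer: 30964/171 ≈ 181.08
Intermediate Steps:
S(M, W) = 1 - M - W (S(M, W) = 7 - ((M + W) + 6) = 7 - (6 + M + W) = 7 + (-6 - M - W) = 1 - M - W)
J(l, G) = 3 + G + l (J(l, G) = 3 + (l + G) = 3 + (G + l) = 3 + G + l)
-30964/J(-192, S(-17, 0)) = -30964/(3 + (1 - 1*(-17) - 1*0) - 192) = -30964/(3 + (1 + 17 + 0) - 192) = -30964/(3 + 18 - 192) = -30964/(-171) = -30964*(-1/171) = 30964/171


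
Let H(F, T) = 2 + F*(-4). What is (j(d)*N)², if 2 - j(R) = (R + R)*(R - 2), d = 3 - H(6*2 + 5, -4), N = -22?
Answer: 41358543424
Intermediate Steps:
H(F, T) = 2 - 4*F
d = 69 (d = 3 - (2 - 4*(6*2 + 5)) = 3 - (2 - 4*(12 + 5)) = 3 - (2 - 4*17) = 3 - (2 - 68) = 3 - 1*(-66) = 3 + 66 = 69)
j(R) = 2 - 2*R*(-2 + R) (j(R) = 2 - (R + R)*(R - 2) = 2 - 2*R*(-2 + R))
(j(d)*N)² = ((2 - 2*69² + 4*69)*(-22))² = ((2 - 2*4761 + 276)*(-22))² = ((2 - 9522 + 276)*(-22))² = (-9244*(-22))² = 203368² = 41358543424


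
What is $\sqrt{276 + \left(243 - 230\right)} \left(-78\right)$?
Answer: $-1326$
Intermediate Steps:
$\sqrt{276 + \left(243 - 230\right)} \left(-78\right) = \sqrt{276 + 13} \left(-78\right) = \sqrt{289} \left(-78\right) = 17 \left(-78\right) = -1326$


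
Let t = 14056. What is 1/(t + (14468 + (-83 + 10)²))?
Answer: 1/33853 ≈ 2.9539e-5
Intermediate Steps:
1/(t + (14468 + (-83 + 10)²)) = 1/(14056 + (14468 + (-83 + 10)²)) = 1/(14056 + (14468 + (-73)²)) = 1/(14056 + (14468 + 5329)) = 1/(14056 + 19797) = 1/33853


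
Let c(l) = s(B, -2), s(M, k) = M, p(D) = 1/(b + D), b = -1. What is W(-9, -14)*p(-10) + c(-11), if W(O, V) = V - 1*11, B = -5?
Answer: -30/11 ≈ -2.7273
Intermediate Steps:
W(O, V) = -11 + V (W(O, V) = V - 11 = -11 + V)
p(D) = 1/(-1 + D)
c(l) = -5
W(-9, -14)*p(-10) + c(-11) = (-11 - 14)/(-1 - 10) - 5 = -25/(-11) - 5 = -25*(-1/11) - 5 = 25/11 - 5 = -30/11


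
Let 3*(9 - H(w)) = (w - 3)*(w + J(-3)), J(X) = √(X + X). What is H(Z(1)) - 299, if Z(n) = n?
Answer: -868/3 + 2*I*√6/3 ≈ -289.33 + 1.633*I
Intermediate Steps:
J(X) = √2*√X (J(X) = √(2*X) = √2*√X)
H(w) = 9 - (-3 + w)*(w + I*√6)/3 (H(w) = 9 - (w - 3)*(w + √2*√(-3))/3 = 9 - (-3 + w)*(w + √2*(I*√3))/3 = 9 - (-3 + w)*(w + I*√6)/3)
H(Z(1)) - 299 = (9 + 1 - ⅓*1² + I*√6 - ⅓*I*1*√6) - 299 = (9 + 1 - ⅓*1 + I*√6 - I*√6/3) - 299 = (9 + 1 - ⅓ + I*√6 - I*√6/3) - 299 = (29/3 + 2*I*√6/3) - 299 = -868/3 + 2*I*√6/3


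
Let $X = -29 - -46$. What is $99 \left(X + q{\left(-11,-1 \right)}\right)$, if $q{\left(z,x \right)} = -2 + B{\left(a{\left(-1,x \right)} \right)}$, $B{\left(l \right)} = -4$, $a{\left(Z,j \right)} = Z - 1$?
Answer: $1089$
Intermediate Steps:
$X = 17$ ($X = -29 + 46 = 17$)
$a{\left(Z,j \right)} = -1 + Z$ ($a{\left(Z,j \right)} = Z - 1 = -1 + Z$)
$q{\left(z,x \right)} = -6$ ($q{\left(z,x \right)} = -2 - 4 = -6$)
$99 \left(X + q{\left(-11,-1 \right)}\right) = 99 \left(17 - 6\right) = 99 \cdot 11 = 1089$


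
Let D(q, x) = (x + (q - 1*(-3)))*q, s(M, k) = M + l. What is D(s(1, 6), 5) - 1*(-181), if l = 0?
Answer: 190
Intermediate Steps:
s(M, k) = M (s(M, k) = M + 0 = M)
D(q, x) = q*(3 + q + x) (D(q, x) = (x + (q + 3))*q = (x + (3 + q))*q = (3 + q + x)*q = q*(3 + q + x))
D(s(1, 6), 5) - 1*(-181) = 1*(3 + 1 + 5) - 1*(-181) = 1*9 + 181 = 9 + 181 = 190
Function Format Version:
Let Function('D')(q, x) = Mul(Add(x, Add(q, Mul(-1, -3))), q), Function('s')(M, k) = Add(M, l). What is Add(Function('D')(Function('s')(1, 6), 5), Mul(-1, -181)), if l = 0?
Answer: 190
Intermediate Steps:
Function('s')(M, k) = M (Function('s')(M, k) = Add(M, 0) = M)
Function('D')(q, x) = Mul(q, Add(3, q, x)) (Function('D')(q, x) = Mul(Add(x, Add(q, 3)), q) = Mul(Add(x, Add(3, q)), q) = Mul(Add(3, q, x), q) = Mul(q, Add(3, q, x)))
Add(Function('D')(Function('s')(1, 6), 5), Mul(-1, -181)) = Add(Mul(1, Add(3, 1, 5)), Mul(-1, -181)) = Add(Mul(1, 9), 181) = Add(9, 181) = 190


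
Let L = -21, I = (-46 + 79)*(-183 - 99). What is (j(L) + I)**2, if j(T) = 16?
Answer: 86304100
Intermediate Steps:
I = -9306 (I = 33*(-282) = -9306)
(j(L) + I)**2 = (16 - 9306)**2 = (-9290)**2 = 86304100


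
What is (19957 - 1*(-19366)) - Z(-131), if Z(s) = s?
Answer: 39454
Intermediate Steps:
(19957 - 1*(-19366)) - Z(-131) = (19957 - 1*(-19366)) - 1*(-131) = (19957 + 19366) + 131 = 39323 + 131 = 39454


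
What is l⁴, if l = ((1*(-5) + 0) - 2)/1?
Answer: 2401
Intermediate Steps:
l = -7 (l = 1*((-5 + 0) - 2) = 1*(-5 - 2) = 1*(-7) = -7)
l⁴ = (-7)⁴ = 2401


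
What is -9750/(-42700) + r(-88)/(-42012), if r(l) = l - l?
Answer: 195/854 ≈ 0.22834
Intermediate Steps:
r(l) = 0
-9750/(-42700) + r(-88)/(-42012) = -9750/(-42700) + 0/(-42012) = -9750*(-1/42700) + 0*(-1/42012) = 195/854 + 0 = 195/854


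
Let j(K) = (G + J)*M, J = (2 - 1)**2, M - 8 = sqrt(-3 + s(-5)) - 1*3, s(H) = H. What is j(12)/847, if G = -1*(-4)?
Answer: 25/847 + 10*I*sqrt(2)/847 ≈ 0.029516 + 0.016697*I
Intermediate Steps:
M = 5 + 2*I*sqrt(2) (M = 8 + (sqrt(-3 - 5) - 1*3) = 8 + (sqrt(-8) - 3) = 8 + (2*I*sqrt(2) - 3) = 8 + (-3 + 2*I*sqrt(2)) = 5 + 2*I*sqrt(2) ≈ 5.0 + 2.8284*I)
G = 4
J = 1 (J = 1**2 = 1)
j(K) = 25 + 10*I*sqrt(2) (j(K) = (4 + 1)*(5 + 2*I*sqrt(2)) = 5*(5 + 2*I*sqrt(2)) = 25 + 10*I*sqrt(2))
j(12)/847 = (25 + 10*I*sqrt(2))/847 = (25 + 10*I*sqrt(2))*(1/847) = 25/847 + 10*I*sqrt(2)/847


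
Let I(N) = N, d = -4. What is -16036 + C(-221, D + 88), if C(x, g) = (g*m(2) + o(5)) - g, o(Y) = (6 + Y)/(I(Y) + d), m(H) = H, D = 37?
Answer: -15900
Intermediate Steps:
o(Y) = (6 + Y)/(-4 + Y) (o(Y) = (6 + Y)/(Y - 4) = (6 + Y)/(-4 + Y))
C(x, g) = 11 + g (C(x, g) = (g*2 + (6 + 5)/(-4 + 5)) - g = (2*g + 11/1) - g = (2*g + 1*11) - g = (2*g + 11) - g = (11 + 2*g) - g = 11 + g)
-16036 + C(-221, D + 88) = -16036 + (11 + (37 + 88)) = -16036 + (11 + 125) = -16036 + 136 = -15900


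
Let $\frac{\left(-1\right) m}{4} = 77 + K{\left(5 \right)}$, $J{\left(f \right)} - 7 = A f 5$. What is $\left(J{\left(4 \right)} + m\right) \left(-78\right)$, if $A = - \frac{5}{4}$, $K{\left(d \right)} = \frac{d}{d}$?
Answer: $25740$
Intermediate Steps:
$K{\left(d \right)} = 1$
$A = - \frac{5}{4}$ ($A = \left(-5\right) \frac{1}{4} = - \frac{5}{4} \approx -1.25$)
$J{\left(f \right)} = 7 - \frac{25 f}{4}$ ($J{\left(f \right)} = 7 + - \frac{5 f}{4} \cdot 5 = 7 - \frac{25 f}{4}$)
$m = -312$ ($m = - 4 \left(77 + 1\right) = \left(-4\right) 78 = -312$)
$\left(J{\left(4 \right)} + m\right) \left(-78\right) = \left(\left(7 - 25\right) - 312\right) \left(-78\right) = \left(-18 - 312\right) \left(-78\right) = \left(-330\right) \left(-78\right) = 25740$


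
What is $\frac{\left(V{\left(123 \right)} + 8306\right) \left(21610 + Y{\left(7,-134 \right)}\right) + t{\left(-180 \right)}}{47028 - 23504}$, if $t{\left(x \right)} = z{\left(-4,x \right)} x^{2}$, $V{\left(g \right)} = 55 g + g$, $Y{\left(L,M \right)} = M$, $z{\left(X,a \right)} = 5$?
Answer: $\frac{81617086}{5881} \approx 13878.0$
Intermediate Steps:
$V{\left(g \right)} = 56 g$
$t{\left(x \right)} = 5 x^{2}$
$\frac{\left(V{\left(123 \right)} + 8306\right) \left(21610 + Y{\left(7,-134 \right)}\right) + t{\left(-180 \right)}}{47028 - 23504} = \frac{\left(56 \cdot 123 + 8306\right) \left(21610 - 134\right) + 5 \left(-180\right)^{2}}{47028 - 23504} = \frac{\left(6888 + 8306\right) 21476 + 5 \cdot 32400}{23524} = \left(15194 \cdot 21476 + 162000\right) \frac{1}{23524} = \left(326306344 + 162000\right) \frac{1}{23524} = 326468344 \cdot \frac{1}{23524} = \frac{81617086}{5881}$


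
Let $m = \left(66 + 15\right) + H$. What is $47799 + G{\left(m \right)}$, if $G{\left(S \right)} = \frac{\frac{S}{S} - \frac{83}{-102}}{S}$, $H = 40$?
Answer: $\frac{589935443}{12342} \approx 47799.0$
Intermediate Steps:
$m = 121$ ($m = \left(66 + 15\right) + 40 = 81 + 40 = 121$)
$G{\left(S \right)} = \frac{185}{102 S}$ ($G{\left(S \right)} = \frac{1 - - \frac{83}{102}}{S} = \frac{1 + \frac{83}{102}}{S} = \frac{185}{102 S}$)
$47799 + G{\left(m \right)} = 47799 + \frac{185}{102 \cdot 121} = 47799 + \frac{185}{102} \cdot \frac{1}{121} = 47799 + \frac{185}{12342} = \frac{589935443}{12342}$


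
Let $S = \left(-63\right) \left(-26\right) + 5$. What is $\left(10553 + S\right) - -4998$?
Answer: $17194$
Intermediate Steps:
$S = 1643$ ($S = 1638 + 5 = 1643$)
$\left(10553 + S\right) - -4998 = \left(10553 + 1643\right) - -4998 = 12196 + 4998 = 17194$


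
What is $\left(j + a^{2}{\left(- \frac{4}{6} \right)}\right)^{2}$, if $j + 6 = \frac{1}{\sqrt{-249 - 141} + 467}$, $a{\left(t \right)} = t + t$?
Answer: $\frac{- 314038009 i + 1348012 \sqrt{390}}{81 \left(- 217699 i + 934 \sqrt{390}\right)} \approx 17.809 + 0.00076291 i$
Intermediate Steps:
$a{\left(t \right)} = 2 t$
$j = -6 + \frac{1}{467 + i \sqrt{390}}$ ($j = -6 + \frac{1}{\sqrt{-249 - 141} + 467} = -6 + \frac{1}{\sqrt{-390} + 467} = -6 + \frac{1}{i \sqrt{390} + 467} = -6 + \frac{1}{467 + i \sqrt{390}} \approx -5.9979 - 9.039 \cdot 10^{-5} i$)
$\left(j + a^{2}{\left(- \frac{4}{6} \right)}\right)^{2} = \left(\frac{- 6 \sqrt{390} + 2801 i}{\sqrt{390} - 467 i} + \left(2 \left(- \frac{4}{6}\right)\right)^{2}\right)^{2} = \left(\frac{- 6 \sqrt{390} + 2801 i}{\sqrt{390} - 467 i} + \left(2 \left(\left(-4\right) \frac{1}{6}\right)\right)^{2}\right)^{2} = \left(\frac{- 6 \sqrt{390} + 2801 i}{\sqrt{390} - 467 i} + \left(2 \left(- \frac{2}{3}\right)\right)^{2}\right)^{2} = \left(\frac{- 6 \sqrt{390} + 2801 i}{\sqrt{390} - 467 i} + \left(- \frac{4}{3}\right)^{2}\right)^{2} = \left(\frac{- 6 \sqrt{390} + 2801 i}{\sqrt{390} - 467 i} + \frac{16}{9}\right)^{2} = \left(\frac{16}{9} + \frac{- 6 \sqrt{390} + 2801 i}{\sqrt{390} - 467 i}\right)^{2}$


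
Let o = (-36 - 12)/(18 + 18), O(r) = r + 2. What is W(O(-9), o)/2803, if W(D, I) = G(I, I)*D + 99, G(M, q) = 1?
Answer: 92/2803 ≈ 0.032822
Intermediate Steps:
O(r) = 2 + r
o = -4/3 (o = -48/36 = -48*1/36 = -4/3 ≈ -1.3333)
W(D, I) = 99 + D (W(D, I) = 1*D + 99 = D + 99 = 99 + D)
W(O(-9), o)/2803 = (99 + (2 - 9))/2803 = (99 - 7)*(1/2803) = 92*(1/2803) = 92/2803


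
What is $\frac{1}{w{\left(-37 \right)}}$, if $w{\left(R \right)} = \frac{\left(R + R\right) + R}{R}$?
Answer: $\frac{1}{3} \approx 0.33333$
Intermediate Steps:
$w{\left(R \right)} = 3$ ($w{\left(R \right)} = \frac{2 R + R}{R} = \frac{3 R}{R} = 3$)
$\frac{1}{w{\left(-37 \right)}} = \frac{1}{3}$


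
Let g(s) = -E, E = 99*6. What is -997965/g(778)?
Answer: 110885/66 ≈ 1680.1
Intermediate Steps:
E = 594
g(s) = -594 (g(s) = -1*594 = -594)
-997965/g(778) = -997965/(-594) = -997965*(-1/594) = 110885/66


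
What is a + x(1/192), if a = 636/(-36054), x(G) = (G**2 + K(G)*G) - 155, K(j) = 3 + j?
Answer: -5722563277/36919296 ≈ -155.00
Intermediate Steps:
x(G) = -155 + G**2 + G*(3 + G) (x(G) = (G**2 + (3 + G)*G) - 155 = (G**2 + G*(3 + G)) - 155 = -155 + G**2 + G*(3 + G))
a = -106/6009 (a = 636*(-1/36054) = -106/6009 ≈ -0.017640)
a + x(1/192) = -106/6009 + (-155 + (1/192)**2 + (3 + 1/192)/192) = -106/6009 + (-155 + 1/36864 + (1/192)*(577/192)) = -106/6009 + (-155 + 1/36864 + 577/36864) = -106/6009 - 2856671/18432 = -5722563277/36919296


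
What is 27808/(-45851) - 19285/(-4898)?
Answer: 748032951/224578198 ≈ 3.3308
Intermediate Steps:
27808/(-45851) - 19285/(-4898) = 27808*(-1/45851) - 19285*(-1/4898) = -27808/45851 + 19285/4898 = 748032951/224578198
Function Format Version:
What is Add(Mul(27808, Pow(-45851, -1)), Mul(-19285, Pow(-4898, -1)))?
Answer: Rational(748032951, 224578198) ≈ 3.3308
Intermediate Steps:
Add(Mul(27808, Pow(-45851, -1)), Mul(-19285, Pow(-4898, -1))) = Add(Mul(27808, Rational(-1, 45851)), Mul(-19285, Rational(-1, 4898))) = Add(Rational(-27808, 45851), Rational(19285, 4898)) = Rational(748032951, 224578198)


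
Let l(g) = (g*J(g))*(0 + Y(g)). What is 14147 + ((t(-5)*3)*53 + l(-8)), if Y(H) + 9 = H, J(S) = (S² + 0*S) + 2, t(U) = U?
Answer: 22328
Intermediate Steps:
J(S) = 2 + S² (J(S) = (S² + 0) + 2 = S² + 2 = 2 + S²)
Y(H) = -9 + H
l(g) = g*(-9 + g)*(2 + g²) (l(g) = (g*(2 + g²))*(0 + (-9 + g)) = (g*(2 + g²))*(-9 + g) = g*(-9 + g)*(2 + g²))
14147 + ((t(-5)*3)*53 + l(-8)) = 14147 + (-5*3*53 - 8*(-9 - 8)*(2 + (-8)²)) = 14147 + (-15*53 - 8*(-17)*(2 + 64)) = 14147 + (-795 - 8*(-17)*66) = 14147 + (-795 + 8976) = 14147 + 8181 = 22328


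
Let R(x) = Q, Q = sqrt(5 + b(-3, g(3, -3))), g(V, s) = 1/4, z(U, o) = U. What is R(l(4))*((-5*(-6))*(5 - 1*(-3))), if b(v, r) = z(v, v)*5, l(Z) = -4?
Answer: 240*I*sqrt(10) ≈ 758.95*I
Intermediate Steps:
g(V, s) = 1/4
b(v, r) = 5*v (b(v, r) = v*5 = 5*v)
Q = I*sqrt(10) (Q = sqrt(5 + 5*(-3)) = sqrt(5 - 15) = sqrt(-10) = I*sqrt(10) ≈ 3.1623*I)
R(x) = I*sqrt(10)
R(l(4))*((-5*(-6))*(5 - 1*(-3))) = (I*sqrt(10))*((-5*(-6))*(5 - 1*(-3))) = (I*sqrt(10))*(30*(5 + 3)) = (I*sqrt(10))*(30*8) = (I*sqrt(10))*240 = 240*I*sqrt(10)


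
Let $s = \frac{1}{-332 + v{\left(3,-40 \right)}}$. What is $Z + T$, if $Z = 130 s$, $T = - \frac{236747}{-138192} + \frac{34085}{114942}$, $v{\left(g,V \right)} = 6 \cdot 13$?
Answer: $\frac{167871482171}{112070902096} \approx 1.4979$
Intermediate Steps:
$v{\left(g,V \right)} = 78$
$s = - \frac{1}{254}$ ($s = \frac{1}{-332 + 78} = \frac{1}{-254} = - \frac{1}{254} \approx -0.003937$)
$T = \frac{1773469333}{882448048}$ ($T = \left(-236747\right) \left(- \frac{1}{138192}\right) + 34085 \cdot \frac{1}{114942} = \frac{236747}{138192} + \frac{34085}{114942} = \frac{1773469333}{882448048} \approx 2.0097$)
$Z = - \frac{65}{127}$ ($Z = 130 \left(- \frac{1}{254}\right) = - \frac{65}{127} \approx -0.51181$)
$Z + T = - \frac{65}{127} + \frac{1773469333}{882448048} = \frac{167871482171}{112070902096}$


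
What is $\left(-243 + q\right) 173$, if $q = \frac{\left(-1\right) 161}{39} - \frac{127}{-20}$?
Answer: $- \frac{32490611}{780} \approx -41655.0$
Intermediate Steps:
$q = \frac{1733}{780}$ ($q = \left(-161\right) \frac{1}{39} - - \frac{127}{20} = - \frac{161}{39} + \frac{127}{20} = \frac{1733}{780} \approx 2.2218$)
$\left(-243 + q\right) 173 = \left(-243 + \frac{1733}{780}\right) 173 = \left(- \frac{187807}{780}\right) 173 = - \frac{32490611}{780}$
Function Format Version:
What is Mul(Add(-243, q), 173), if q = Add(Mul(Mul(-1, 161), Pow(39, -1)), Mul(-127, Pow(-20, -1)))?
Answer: Rational(-32490611, 780) ≈ -41655.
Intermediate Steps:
q = Rational(1733, 780) (q = Add(Mul(-161, Rational(1, 39)), Mul(-127, Rational(-1, 20))) = Add(Rational(-161, 39), Rational(127, 20)) = Rational(1733, 780) ≈ 2.2218)
Mul(Add(-243, q), 173) = Mul(Add(-243, Rational(1733, 780)), 173) = Mul(Rational(-187807, 780), 173) = Rational(-32490611, 780)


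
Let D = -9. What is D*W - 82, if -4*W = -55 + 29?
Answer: -281/2 ≈ -140.50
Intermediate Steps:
W = 13/2 (W = -(-55 + 29)/4 = -¼*(-26) = 13/2 ≈ 6.5000)
D*W - 82 = -9*13/2 - 82 = -117/2 - 82 = -281/2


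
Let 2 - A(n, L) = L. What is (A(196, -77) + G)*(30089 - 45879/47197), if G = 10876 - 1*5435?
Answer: 7838756890080/47197 ≈ 1.6609e+8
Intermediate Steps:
A(n, L) = 2 - L
G = 5441 (G = 10876 - 5435 = 5441)
(A(196, -77) + G)*(30089 - 45879/47197) = ((2 - 1*(-77)) + 5441)*(30089 - 45879/47197) = ((2 + 77) + 5441)*(30089 - 45879*1/47197) = (79 + 5441)*(30089 - 45879/47197) = 5520*(1420064654/47197) = 7838756890080/47197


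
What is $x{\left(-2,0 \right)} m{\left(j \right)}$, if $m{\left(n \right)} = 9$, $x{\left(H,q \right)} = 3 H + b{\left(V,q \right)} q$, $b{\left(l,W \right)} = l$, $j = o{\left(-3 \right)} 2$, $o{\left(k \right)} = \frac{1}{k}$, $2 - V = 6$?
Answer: $-54$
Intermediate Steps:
$V = -4$ ($V = 2 - 6 = -4$)
$j = - \frac{2}{3}$ ($j = \frac{1}{-3} \cdot 2 = \left(- \frac{1}{3}\right) 2 = - \frac{2}{3} \approx -0.66667$)
$x{\left(H,q \right)} = - 4 q + 3 H$ ($x{\left(H,q \right)} = 3 H - 4 q = - 4 q + 3 H$)
$x{\left(-2,0 \right)} m{\left(j \right)} = \left(\left(-4\right) 0 + 3 \left(-2\right)\right) 9 = \left(0 - 6\right) 9 = \left(-6\right) 9 = -54$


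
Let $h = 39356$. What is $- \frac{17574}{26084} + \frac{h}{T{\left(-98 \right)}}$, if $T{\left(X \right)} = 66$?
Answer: $\frac{256350505}{430386} \approx 595.63$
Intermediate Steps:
$- \frac{17574}{26084} + \frac{h}{T{\left(-98 \right)}} = - \frac{17574}{26084} + \frac{39356}{66} = \left(-17574\right) \frac{1}{26084} + 39356 \cdot \frac{1}{66} = - \frac{8787}{13042} + \frac{19678}{33} = \frac{256350505}{430386}$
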